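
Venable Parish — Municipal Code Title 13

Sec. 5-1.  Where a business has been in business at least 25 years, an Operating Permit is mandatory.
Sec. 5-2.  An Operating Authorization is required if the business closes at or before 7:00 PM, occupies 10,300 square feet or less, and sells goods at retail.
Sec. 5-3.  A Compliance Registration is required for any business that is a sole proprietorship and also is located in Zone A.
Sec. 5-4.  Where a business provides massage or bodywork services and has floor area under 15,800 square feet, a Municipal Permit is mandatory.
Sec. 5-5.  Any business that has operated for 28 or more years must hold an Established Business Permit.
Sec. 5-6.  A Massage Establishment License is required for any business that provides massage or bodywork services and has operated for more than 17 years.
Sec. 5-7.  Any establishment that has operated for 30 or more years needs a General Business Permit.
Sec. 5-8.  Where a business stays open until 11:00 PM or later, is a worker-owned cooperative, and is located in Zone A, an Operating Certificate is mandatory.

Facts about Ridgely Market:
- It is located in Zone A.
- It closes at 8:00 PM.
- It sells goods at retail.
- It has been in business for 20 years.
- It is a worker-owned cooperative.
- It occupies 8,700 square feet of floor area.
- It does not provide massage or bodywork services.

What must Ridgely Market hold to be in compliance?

Sec. 5-1. years in business 20 < 25 → Operating Permit not required.
Sec. 5-2. closes 8:00 PM, after 7:00 PM; floor area 8,700 square feet ≤ 10,300 square feet; sells goods at retail → Operating Authorization not required.
Sec. 5-3. is a worker-owned cooperative (not: is a sole proprietorship); is located in Zone A → Compliance Registration not required.
Sec. 5-4. does not provide massage or bodywork services; floor area 8,700 square feet < 15,800 square feet → Municipal Permit not required.
Sec. 5-5. years in business 20 < 28 → Established Business Permit not required.
Sec. 5-6. does not provide massage or bodywork services; years in business 20 > 17 → Massage Establishment License not required.
Sec. 5-7. years in business 20 < 30 → General Business Permit not required.
Sec. 5-8. closes 8:00 PM, at/before 11:00 PM; is a worker-owned cooperative; is located in Zone A → Operating Certificate not required.

None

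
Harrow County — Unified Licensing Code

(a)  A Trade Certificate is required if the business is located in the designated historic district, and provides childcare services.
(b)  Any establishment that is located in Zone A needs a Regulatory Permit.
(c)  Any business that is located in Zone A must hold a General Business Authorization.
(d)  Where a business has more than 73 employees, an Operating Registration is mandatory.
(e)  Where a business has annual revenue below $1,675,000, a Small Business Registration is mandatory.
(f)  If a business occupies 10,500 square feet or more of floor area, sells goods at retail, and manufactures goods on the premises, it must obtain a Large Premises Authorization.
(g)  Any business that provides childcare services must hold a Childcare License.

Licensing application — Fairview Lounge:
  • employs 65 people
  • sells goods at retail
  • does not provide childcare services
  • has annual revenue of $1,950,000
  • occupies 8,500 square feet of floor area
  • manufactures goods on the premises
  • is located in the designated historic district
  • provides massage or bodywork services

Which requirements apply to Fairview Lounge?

(a) is located in the designated historic district; does not provide childcare services → Trade Certificate not required.
(b) is located in the designated historic district (not: is located in Zone A) → Regulatory Permit not required.
(c) is located in the designated historic district (not: is located in Zone A) → General Business Authorization not required.
(d) employees 65 ≤ 73 → Operating Registration not required.
(e) revenue $1,950,000 ≥ $1,675,000 → Small Business Registration not required.
(f) floor area 8,500 square feet < 10,500 square feet; sells goods at retail; manufactures goods on the premises → Large Premises Authorization not required.
(g) does not provide childcare services → Childcare License not required.

None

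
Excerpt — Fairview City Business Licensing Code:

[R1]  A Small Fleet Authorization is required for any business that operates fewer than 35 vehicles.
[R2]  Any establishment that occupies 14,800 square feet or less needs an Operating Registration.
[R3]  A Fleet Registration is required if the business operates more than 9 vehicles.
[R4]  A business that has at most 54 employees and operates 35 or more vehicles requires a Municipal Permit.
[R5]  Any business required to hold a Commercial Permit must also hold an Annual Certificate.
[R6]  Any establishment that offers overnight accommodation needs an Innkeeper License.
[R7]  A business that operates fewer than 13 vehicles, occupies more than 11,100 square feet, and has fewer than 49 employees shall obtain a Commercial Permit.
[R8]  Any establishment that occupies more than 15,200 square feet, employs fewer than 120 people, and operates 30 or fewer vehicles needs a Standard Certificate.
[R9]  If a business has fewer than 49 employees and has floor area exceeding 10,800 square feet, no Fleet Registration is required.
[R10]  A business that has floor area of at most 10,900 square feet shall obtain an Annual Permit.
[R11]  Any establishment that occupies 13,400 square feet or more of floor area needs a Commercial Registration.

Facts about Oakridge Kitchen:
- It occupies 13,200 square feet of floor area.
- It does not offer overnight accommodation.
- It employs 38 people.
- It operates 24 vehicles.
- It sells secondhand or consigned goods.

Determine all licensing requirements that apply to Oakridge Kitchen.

[R1] vehicles 24 < 35 → Small Fleet Authorization required.
[R2] floor area 13,200 square feet ≤ 14,800 square feet → Operating Registration required.
[R3] vehicles 24 > 9 → Fleet Registration required.
[R4] employees 38 ≤ 54; vehicles 24 < 35 → Municipal Permit not required.
[R5] Commercial Permit is not required → no effect.
[R6] does not offer overnight accommodation → Innkeeper License not required.
[R7] vehicles 24 ≥ 13; floor area 13,200 square feet > 11,100 square feet; employees 38 < 49 → Commercial Permit not required.
[R8] floor area 13,200 square feet ≤ 15,200 square feet; employees 38 < 120; vehicles 24 ≤ 30 → Standard Certificate not required.
[R9] employees 38 < 49; floor area 13,200 square feet > 10,800 square feet → exempt from Fleet Registration.
[R10] floor area 13,200 square feet > 10,900 square feet → Annual Permit not required.
[R11] floor area 13,200 square feet < 13,400 square feet → Commercial Registration not required.

Operating Registration, Small Fleet Authorization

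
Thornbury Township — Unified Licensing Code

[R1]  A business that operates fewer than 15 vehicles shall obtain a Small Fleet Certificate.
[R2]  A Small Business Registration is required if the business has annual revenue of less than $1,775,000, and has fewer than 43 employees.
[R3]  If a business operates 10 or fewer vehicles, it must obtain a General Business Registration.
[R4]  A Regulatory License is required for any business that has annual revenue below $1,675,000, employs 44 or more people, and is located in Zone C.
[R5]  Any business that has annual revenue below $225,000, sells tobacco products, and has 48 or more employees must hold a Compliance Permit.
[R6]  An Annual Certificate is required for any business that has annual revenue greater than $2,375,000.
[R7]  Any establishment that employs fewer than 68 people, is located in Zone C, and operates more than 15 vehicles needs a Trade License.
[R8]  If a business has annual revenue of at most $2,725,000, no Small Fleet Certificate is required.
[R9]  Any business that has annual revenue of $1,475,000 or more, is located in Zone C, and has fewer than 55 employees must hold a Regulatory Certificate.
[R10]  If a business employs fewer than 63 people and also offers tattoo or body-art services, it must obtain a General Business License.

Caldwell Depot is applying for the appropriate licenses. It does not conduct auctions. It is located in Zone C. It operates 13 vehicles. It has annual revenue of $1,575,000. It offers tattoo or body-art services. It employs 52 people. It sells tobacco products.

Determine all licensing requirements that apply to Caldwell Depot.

[R1] vehicles 13 < 15 → Small Fleet Certificate required.
[R2] revenue $1,575,000 < $1,775,000; employees 52 ≥ 43 → Small Business Registration not required.
[R3] vehicles 13 > 10 → General Business Registration not required.
[R4] revenue $1,575,000 < $1,675,000; employees 52 ≥ 44; is located in Zone C → Regulatory License required.
[R5] revenue $1,575,000 ≥ $225,000; sells tobacco products; employees 52 ≥ 48 → Compliance Permit not required.
[R6] revenue $1,575,000 ≤ $2,375,000 → Annual Certificate not required.
[R7] employees 52 < 68; is located in Zone C; vehicles 13 ≤ 15 → Trade License not required.
[R8] revenue $1,575,000 ≤ $2,725,000 → exempt from Small Fleet Certificate.
[R9] revenue $1,575,000 ≥ $1,475,000; is located in Zone C; employees 52 < 55 → Regulatory Certificate required.
[R10] employees 52 < 63; offers tattoo or body-art services → General Business License required.

General Business License, Regulatory Certificate, Regulatory License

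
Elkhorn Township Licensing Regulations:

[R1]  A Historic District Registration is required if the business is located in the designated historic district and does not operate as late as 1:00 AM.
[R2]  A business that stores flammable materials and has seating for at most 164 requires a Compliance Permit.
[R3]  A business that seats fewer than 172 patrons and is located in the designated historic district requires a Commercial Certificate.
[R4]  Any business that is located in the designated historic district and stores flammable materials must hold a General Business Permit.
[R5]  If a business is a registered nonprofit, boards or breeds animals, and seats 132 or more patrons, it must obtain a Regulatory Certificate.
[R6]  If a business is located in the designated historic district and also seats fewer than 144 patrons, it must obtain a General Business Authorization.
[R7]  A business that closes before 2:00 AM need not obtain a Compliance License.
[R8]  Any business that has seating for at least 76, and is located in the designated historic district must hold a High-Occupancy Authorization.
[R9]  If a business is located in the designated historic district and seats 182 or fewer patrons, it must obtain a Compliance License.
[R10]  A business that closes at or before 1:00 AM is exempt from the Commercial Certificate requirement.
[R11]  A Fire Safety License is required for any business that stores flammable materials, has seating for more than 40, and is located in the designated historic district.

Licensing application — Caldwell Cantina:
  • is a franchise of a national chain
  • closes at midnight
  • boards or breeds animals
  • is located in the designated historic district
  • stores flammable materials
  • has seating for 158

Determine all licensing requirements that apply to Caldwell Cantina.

[R1] is located in the designated historic district; closes midnight, at/before 1:00 AM → Historic District Registration required.
[R2] stores flammable materials; seating 158 ≤ 164 → Compliance Permit required.
[R3] seating 158 < 172; is located in the designated historic district → Commercial Certificate required.
[R4] is located in the designated historic district; stores flammable materials → General Business Permit required.
[R5] is a franchise of a national chain (not: is a registered nonprofit); boards or breeds animals; seating 158 ≥ 132 → Regulatory Certificate not required.
[R6] is located in the designated historic district; seating 158 ≥ 144 → General Business Authorization not required.
[R7] closes midnight, at/before 2:00 AM → exempt from Compliance License.
[R8] seating 158 ≥ 76; is located in the designated historic district → High-Occupancy Authorization required.
[R9] is located in the designated historic district; seating 158 ≤ 182 → Compliance License required.
[R10] closes midnight, at/before 1:00 AM → exempt from Commercial Certificate.
[R11] stores flammable materials; seating 158 > 40; is located in the designated historic district → Fire Safety License required.

Compliance Permit, Fire Safety License, General Business Permit, High-Occupancy Authorization, Historic District Registration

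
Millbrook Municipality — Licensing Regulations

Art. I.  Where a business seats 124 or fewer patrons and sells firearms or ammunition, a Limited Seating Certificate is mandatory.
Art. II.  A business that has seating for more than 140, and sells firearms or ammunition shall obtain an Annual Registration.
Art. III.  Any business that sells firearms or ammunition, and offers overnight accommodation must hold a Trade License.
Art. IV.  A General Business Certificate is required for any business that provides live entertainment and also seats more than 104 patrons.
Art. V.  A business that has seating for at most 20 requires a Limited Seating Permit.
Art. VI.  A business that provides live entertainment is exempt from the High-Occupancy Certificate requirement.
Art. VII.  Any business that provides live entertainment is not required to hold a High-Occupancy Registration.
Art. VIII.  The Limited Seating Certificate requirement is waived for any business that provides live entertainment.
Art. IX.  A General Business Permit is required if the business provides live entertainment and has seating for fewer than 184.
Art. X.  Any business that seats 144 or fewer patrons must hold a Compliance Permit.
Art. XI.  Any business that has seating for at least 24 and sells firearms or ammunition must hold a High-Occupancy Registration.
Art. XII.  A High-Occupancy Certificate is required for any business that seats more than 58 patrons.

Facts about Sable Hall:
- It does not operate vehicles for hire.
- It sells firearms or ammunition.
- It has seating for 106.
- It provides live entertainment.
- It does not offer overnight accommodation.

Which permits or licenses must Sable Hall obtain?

Compliance Permit, General Business Certificate, General Business Permit

Art. I. seating 106 ≤ 124; sells firearms or ammunition → Limited Seating Certificate required.
Art. II. seating 106 ≤ 140; sells firearms or ammunition → Annual Registration not required.
Art. III. sells firearms or ammunition; does not offer overnight accommodation → Trade License not required.
Art. IV. provides live entertainment; seating 106 > 104 → General Business Certificate required.
Art. V. seating 106 > 20 → Limited Seating Permit not required.
Art. VI. provides live entertainment → exempt from High-Occupancy Certificate.
Art. VII. provides live entertainment → exempt from High-Occupancy Registration.
Art. VIII. provides live entertainment → exempt from Limited Seating Certificate.
Art. IX. provides live entertainment; seating 106 < 184 → General Business Permit required.
Art. X. seating 106 ≤ 144 → Compliance Permit required.
Art. XI. seating 106 ≥ 24; sells firearms or ammunition → High-Occupancy Registration required.
Art. XII. seating 106 > 58 → High-Occupancy Certificate required.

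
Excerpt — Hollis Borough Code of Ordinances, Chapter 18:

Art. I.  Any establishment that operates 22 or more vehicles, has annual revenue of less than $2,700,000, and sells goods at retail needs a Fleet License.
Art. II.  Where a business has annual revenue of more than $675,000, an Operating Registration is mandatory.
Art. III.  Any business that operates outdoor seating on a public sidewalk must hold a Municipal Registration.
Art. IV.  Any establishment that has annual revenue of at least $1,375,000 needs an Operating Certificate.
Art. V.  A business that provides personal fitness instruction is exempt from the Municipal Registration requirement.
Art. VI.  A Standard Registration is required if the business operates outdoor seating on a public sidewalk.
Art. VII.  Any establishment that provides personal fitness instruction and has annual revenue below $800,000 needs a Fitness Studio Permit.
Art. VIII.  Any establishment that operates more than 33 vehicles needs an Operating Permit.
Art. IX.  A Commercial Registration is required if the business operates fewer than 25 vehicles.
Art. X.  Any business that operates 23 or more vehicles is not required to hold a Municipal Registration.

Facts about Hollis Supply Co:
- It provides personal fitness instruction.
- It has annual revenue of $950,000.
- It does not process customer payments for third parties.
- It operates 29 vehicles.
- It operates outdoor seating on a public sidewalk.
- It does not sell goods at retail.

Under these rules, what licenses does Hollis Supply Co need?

Art. I. vehicles 29 ≥ 22; revenue $950,000 < $2,700,000; does not sell goods at retail → Fleet License not required.
Art. II. revenue $950,000 > $675,000 → Operating Registration required.
Art. III. operates outdoor seating on a public sidewalk → Municipal Registration required.
Art. IV. revenue $950,000 < $1,375,000 → Operating Certificate not required.
Art. V. provides personal fitness instruction → exempt from Municipal Registration.
Art. VI. operates outdoor seating on a public sidewalk → Standard Registration required.
Art. VII. provides personal fitness instruction; revenue $950,000 ≥ $800,000 → Fitness Studio Permit not required.
Art. VIII. vehicles 29 ≤ 33 → Operating Permit not required.
Art. IX. vehicles 29 ≥ 25 → Commercial Registration not required.
Art. X. vehicles 29 ≥ 23 → exempt from Municipal Registration.

Operating Registration, Standard Registration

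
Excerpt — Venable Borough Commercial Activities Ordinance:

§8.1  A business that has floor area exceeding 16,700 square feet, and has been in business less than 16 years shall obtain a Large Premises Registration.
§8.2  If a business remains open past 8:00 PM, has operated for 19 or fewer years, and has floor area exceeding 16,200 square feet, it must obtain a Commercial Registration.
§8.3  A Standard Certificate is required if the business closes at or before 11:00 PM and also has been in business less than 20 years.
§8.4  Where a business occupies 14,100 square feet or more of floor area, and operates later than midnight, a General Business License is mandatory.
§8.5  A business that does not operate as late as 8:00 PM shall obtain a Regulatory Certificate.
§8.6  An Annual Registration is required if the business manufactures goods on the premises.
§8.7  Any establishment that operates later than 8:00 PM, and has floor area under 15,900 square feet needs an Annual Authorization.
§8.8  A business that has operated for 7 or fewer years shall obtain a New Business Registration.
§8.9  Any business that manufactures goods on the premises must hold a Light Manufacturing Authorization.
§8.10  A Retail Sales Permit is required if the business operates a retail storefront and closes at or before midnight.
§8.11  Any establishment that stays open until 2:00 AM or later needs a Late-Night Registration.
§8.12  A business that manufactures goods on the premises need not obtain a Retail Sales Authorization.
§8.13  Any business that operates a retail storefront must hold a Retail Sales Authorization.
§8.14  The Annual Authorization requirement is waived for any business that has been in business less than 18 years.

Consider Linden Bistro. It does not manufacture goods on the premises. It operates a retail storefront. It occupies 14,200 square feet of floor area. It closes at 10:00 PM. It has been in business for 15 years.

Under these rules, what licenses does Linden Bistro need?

§8.1 floor area 14,200 square feet ≤ 16,700 square feet; years in business 15 < 16 → Large Premises Registration not required.
§8.2 closes 10:00 PM, after 8:00 PM; years in business 15 ≤ 19; floor area 14,200 square feet ≤ 16,200 square feet → Commercial Registration not required.
§8.3 closes 10:00 PM, at/before 11:00 PM; years in business 15 < 20 → Standard Certificate required.
§8.4 floor area 14,200 square feet ≥ 14,100 square feet; closes 10:00 PM, at/before midnight → General Business License not required.
§8.5 closes 10:00 PM, after 8:00 PM → Regulatory Certificate not required.
§8.6 does not manufacture goods on the premises → Annual Registration not required.
§8.7 closes 10:00 PM, after 8:00 PM; floor area 14,200 square feet < 15,900 square feet → Annual Authorization required.
§8.8 years in business 15 > 7 → New Business Registration not required.
§8.9 does not manufacture goods on the premises → Light Manufacturing Authorization not required.
§8.10 operates a retail storefront; closes 10:00 PM, at/before midnight → Retail Sales Permit required.
§8.11 closes 10:00 PM, at/before 2:00 AM → Late-Night Registration not required.
§8.12 does not manufacture goods on the premises → Retail Sales Authorization exemption does not apply.
§8.13 operates a retail storefront → Retail Sales Authorization required.
§8.14 years in business 15 < 18 → exempt from Annual Authorization.

Retail Sales Authorization, Retail Sales Permit, Standard Certificate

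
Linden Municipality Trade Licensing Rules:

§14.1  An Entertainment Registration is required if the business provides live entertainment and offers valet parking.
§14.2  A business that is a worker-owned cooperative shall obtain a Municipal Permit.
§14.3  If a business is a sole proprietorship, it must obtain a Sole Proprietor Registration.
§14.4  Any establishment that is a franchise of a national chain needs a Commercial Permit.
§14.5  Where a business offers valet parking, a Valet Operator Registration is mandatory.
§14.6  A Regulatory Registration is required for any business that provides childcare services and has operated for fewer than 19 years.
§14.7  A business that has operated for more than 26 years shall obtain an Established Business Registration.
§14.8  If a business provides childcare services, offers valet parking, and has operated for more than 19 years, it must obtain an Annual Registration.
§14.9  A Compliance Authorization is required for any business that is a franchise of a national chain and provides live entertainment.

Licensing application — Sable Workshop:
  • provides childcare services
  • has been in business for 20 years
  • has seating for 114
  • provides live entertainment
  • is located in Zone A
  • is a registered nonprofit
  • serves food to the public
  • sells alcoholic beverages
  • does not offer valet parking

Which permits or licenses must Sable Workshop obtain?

None

§14.1 provides live entertainment; does not offer valet parking → Entertainment Registration not required.
§14.2 is a registered nonprofit (not: is a worker-owned cooperative) → Municipal Permit not required.
§14.3 is a registered nonprofit (not: is a sole proprietorship) → Sole Proprietor Registration not required.
§14.4 is a registered nonprofit (not: is a franchise of a national chain) → Commercial Permit not required.
§14.5 does not offer valet parking → Valet Operator Registration not required.
§14.6 provides childcare services; years in business 20 ≥ 19 → Regulatory Registration not required.
§14.7 years in business 20 ≤ 26 → Established Business Registration not required.
§14.8 provides childcare services; does not offer valet parking; years in business 20 > 19 → Annual Registration not required.
§14.9 is a registered nonprofit (not: is a franchise of a national chain); provides live entertainment → Compliance Authorization not required.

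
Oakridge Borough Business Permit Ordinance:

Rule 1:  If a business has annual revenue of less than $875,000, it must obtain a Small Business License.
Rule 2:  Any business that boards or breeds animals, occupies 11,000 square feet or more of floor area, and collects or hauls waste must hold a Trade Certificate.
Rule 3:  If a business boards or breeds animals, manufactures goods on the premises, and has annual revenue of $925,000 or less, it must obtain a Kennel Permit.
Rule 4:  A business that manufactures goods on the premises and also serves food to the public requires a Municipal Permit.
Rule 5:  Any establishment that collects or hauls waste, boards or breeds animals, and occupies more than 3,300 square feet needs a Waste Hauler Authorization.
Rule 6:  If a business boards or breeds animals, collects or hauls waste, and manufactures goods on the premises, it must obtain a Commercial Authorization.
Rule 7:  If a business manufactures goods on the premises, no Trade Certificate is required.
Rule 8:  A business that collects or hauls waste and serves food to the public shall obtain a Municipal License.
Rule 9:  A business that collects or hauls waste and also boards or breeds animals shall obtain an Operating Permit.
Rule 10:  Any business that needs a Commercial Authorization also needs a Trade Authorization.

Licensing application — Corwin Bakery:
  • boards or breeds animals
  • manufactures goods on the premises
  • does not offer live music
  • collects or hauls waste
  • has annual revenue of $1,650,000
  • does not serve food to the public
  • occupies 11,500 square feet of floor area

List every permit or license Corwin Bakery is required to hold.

Commercial Authorization, Operating Permit, Trade Authorization, Waste Hauler Authorization

Rule 1: revenue $1,650,000 ≥ $875,000 → Small Business License not required.
Rule 2: boards or breeds animals; floor area 11,500 square feet ≥ 11,000 square feet; collects or hauls waste → Trade Certificate required.
Rule 3: boards or breeds animals; manufactures goods on the premises; revenue $1,650,000 > $925,000 → Kennel Permit not required.
Rule 4: manufactures goods on the premises; does not serve food to the public → Municipal Permit not required.
Rule 5: collects or hauls waste; boards or breeds animals; floor area 11,500 square feet > 3,300 square feet → Waste Hauler Authorization required.
Rule 6: boards or breeds animals; collects or hauls waste; manufactures goods on the premises → Commercial Authorization required.
Rule 7: manufactures goods on the premises → exempt from Trade Certificate.
Rule 8: collects or hauls waste; does not serve food to the public → Municipal License not required.
Rule 9: collects or hauls waste; boards or breeds animals → Operating Permit required.
Rule 10: Commercial Authorization is required → Trade Authorization also required.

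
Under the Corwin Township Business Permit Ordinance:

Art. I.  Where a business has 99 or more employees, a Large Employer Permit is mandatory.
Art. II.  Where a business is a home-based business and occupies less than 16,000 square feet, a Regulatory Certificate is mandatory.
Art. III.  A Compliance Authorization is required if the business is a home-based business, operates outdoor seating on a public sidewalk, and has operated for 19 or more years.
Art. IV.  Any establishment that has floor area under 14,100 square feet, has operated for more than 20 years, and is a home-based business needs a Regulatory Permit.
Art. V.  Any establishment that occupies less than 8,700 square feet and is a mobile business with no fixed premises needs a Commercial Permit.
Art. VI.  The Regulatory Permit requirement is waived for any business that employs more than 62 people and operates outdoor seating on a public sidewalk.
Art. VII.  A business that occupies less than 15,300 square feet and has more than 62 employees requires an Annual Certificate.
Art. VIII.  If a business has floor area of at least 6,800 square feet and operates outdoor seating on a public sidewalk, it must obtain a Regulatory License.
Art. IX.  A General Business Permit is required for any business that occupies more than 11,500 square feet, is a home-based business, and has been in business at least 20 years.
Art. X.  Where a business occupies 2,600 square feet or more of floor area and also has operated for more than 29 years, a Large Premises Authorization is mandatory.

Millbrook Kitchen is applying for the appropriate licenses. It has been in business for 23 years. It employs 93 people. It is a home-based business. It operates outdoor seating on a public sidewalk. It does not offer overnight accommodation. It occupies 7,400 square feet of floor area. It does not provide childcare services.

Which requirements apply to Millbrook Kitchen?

Art. I. employees 93 < 99 → Large Employer Permit not required.
Art. II. is a home-based business; floor area 7,400 square feet < 16,000 square feet → Regulatory Certificate required.
Art. III. is a home-based business; operates outdoor seating on a public sidewalk; years in business 23 ≥ 19 → Compliance Authorization required.
Art. IV. floor area 7,400 square feet < 14,100 square feet; years in business 23 > 20; is a home-based business → Regulatory Permit required.
Art. V. floor area 7,400 square feet < 8,700 square feet; is a home-based business (not: is a mobile business with no fixed premises) → Commercial Permit not required.
Art. VI. employees 93 > 62; operates outdoor seating on a public sidewalk → exempt from Regulatory Permit.
Art. VII. floor area 7,400 square feet < 15,300 square feet; employees 93 > 62 → Annual Certificate required.
Art. VIII. floor area 7,400 square feet ≥ 6,800 square feet; operates outdoor seating on a public sidewalk → Regulatory License required.
Art. IX. floor area 7,400 square feet ≤ 11,500 square feet; is a home-based business; years in business 23 ≥ 20 → General Business Permit not required.
Art. X. floor area 7,400 square feet ≥ 2,600 square feet; years in business 23 ≤ 29 → Large Premises Authorization not required.

Annual Certificate, Compliance Authorization, Regulatory Certificate, Regulatory License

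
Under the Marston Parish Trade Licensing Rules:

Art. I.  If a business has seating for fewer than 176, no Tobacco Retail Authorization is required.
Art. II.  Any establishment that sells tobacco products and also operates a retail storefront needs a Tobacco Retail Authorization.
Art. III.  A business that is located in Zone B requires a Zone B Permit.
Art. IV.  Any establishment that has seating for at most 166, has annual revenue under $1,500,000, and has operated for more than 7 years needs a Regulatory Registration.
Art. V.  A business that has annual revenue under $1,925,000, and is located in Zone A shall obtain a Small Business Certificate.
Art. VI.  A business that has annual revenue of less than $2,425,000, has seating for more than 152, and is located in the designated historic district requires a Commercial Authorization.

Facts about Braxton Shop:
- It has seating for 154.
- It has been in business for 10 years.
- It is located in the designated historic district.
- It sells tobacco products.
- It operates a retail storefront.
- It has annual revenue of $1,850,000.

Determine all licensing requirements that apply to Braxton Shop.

Art. I. seating 154 < 176 → exempt from Tobacco Retail Authorization.
Art. II. sells tobacco products; operates a retail storefront → Tobacco Retail Authorization required.
Art. III. is located in the designated historic district (not: is located in Zone B) → Zone B Permit not required.
Art. IV. seating 154 ≤ 166; revenue $1,850,000 ≥ $1,500,000; years in business 10 > 7 → Regulatory Registration not required.
Art. V. revenue $1,850,000 < $1,925,000; is located in the designated historic district (not: is located in Zone A) → Small Business Certificate not required.
Art. VI. revenue $1,850,000 < $2,425,000; seating 154 > 152; is located in the designated historic district → Commercial Authorization required.

Commercial Authorization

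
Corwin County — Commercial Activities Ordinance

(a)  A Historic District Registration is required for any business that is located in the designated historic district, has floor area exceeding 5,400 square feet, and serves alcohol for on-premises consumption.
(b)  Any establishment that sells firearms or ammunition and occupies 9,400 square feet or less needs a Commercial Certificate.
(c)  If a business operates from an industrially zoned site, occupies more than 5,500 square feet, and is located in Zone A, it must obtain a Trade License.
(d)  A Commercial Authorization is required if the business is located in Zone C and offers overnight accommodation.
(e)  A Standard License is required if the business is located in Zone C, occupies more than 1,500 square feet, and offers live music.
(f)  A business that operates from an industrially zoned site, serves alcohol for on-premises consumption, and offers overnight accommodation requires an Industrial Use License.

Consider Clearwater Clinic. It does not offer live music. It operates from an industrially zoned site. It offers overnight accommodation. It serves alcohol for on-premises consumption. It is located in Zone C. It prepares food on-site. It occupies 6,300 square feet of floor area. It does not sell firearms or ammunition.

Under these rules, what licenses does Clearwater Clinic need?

(a) is located in Zone C (not: is located in the designated historic district); floor area 6,300 square feet > 5,400 square feet; serves alcohol for on-premises consumption → Historic District Registration not required.
(b) does not sell firearms or ammunition; floor area 6,300 square feet ≤ 9,400 square feet → Commercial Certificate not required.
(c) operates from an industrially zoned site; floor area 6,300 square feet > 5,500 square feet; is located in Zone C (not: is located in Zone A) → Trade License not required.
(d) is located in Zone C; offers overnight accommodation → Commercial Authorization required.
(e) is located in Zone C; floor area 6,300 square feet > 1,500 square feet; does not offer live music → Standard License not required.
(f) operates from an industrially zoned site; serves alcohol for on-premises consumption; offers overnight accommodation → Industrial Use License required.

Commercial Authorization, Industrial Use License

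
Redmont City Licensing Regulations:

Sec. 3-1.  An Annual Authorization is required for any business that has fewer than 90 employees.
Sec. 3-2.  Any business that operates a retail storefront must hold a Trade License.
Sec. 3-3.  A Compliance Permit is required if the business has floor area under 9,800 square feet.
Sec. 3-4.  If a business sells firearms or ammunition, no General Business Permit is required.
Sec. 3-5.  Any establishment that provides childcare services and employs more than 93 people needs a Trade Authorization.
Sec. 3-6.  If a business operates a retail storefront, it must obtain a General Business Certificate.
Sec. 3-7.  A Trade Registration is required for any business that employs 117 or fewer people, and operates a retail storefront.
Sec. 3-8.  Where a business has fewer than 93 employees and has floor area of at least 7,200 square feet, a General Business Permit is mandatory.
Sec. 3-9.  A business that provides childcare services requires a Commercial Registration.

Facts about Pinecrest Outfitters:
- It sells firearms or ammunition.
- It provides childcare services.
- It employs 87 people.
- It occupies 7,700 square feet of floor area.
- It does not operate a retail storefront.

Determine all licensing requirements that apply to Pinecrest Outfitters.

Annual Authorization, Commercial Registration, Compliance Permit

Sec. 3-1. employees 87 < 90 → Annual Authorization required.
Sec. 3-2. does not operate a retail storefront → Trade License not required.
Sec. 3-3. floor area 7,700 square feet < 9,800 square feet → Compliance Permit required.
Sec. 3-4. sells firearms or ammunition → exempt from General Business Permit.
Sec. 3-5. provides childcare services; employees 87 ≤ 93 → Trade Authorization not required.
Sec. 3-6. does not operate a retail storefront → General Business Certificate not required.
Sec. 3-7. employees 87 ≤ 117; does not operate a retail storefront → Trade Registration not required.
Sec. 3-8. employees 87 < 93; floor area 7,700 square feet ≥ 7,200 square feet → General Business Permit required.
Sec. 3-9. provides childcare services → Commercial Registration required.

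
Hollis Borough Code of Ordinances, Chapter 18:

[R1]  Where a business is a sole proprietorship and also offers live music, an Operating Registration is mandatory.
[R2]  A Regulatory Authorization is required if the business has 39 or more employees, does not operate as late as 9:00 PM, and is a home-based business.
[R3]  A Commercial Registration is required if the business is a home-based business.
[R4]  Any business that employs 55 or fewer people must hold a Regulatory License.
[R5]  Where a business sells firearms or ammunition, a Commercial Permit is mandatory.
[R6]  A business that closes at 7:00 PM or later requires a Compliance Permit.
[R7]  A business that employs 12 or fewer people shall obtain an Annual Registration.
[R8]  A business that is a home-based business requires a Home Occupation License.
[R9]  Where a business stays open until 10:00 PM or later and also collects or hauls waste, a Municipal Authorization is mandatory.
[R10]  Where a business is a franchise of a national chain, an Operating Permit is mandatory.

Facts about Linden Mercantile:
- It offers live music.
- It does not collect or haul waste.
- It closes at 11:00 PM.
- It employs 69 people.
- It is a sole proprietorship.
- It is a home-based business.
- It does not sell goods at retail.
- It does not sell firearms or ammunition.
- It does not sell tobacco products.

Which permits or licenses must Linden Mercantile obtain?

[R1] is a sole proprietorship; offers live music → Operating Registration required.
[R2] employees 69 ≥ 39; closes 11:00 PM, after 9:00 PM; is a home-based business → Regulatory Authorization not required.
[R3] is a home-based business → Commercial Registration required.
[R4] employees 69 > 55 → Regulatory License not required.
[R5] does not sell firearms or ammunition → Commercial Permit not required.
[R6] closes 11:00 PM, after 7:00 PM → Compliance Permit required.
[R7] employees 69 > 12 → Annual Registration not required.
[R8] is a home-based business → Home Occupation License required.
[R9] closes 11:00 PM, after 10:00 PM; does not collect or haul waste → Municipal Authorization not required.
[R10] is a sole proprietorship (not: is a franchise of a national chain) → Operating Permit not required.

Commercial Registration, Compliance Permit, Home Occupation License, Operating Registration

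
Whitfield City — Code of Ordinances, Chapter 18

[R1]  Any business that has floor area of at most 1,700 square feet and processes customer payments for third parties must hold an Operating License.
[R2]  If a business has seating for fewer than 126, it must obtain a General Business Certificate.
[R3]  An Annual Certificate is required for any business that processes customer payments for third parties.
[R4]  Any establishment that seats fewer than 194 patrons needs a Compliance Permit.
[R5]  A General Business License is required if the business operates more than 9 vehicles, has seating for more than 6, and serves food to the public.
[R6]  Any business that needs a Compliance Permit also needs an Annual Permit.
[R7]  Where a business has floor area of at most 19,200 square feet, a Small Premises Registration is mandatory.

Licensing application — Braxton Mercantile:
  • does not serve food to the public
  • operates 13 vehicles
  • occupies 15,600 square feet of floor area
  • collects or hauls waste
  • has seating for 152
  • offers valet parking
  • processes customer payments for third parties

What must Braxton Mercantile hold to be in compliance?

[R1] floor area 15,600 square feet > 1,700 square feet; processes customer payments for third parties → Operating License not required.
[R2] seating 152 ≥ 126 → General Business Certificate not required.
[R3] processes customer payments for third parties → Annual Certificate required.
[R4] seating 152 < 194 → Compliance Permit required.
[R5] vehicles 13 > 9; seating 152 > 6; does not serve food to the public → General Business License not required.
[R6] Compliance Permit is required → Annual Permit also required.
[R7] floor area 15,600 square feet ≤ 19,200 square feet → Small Premises Registration required.

Annual Certificate, Annual Permit, Compliance Permit, Small Premises Registration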